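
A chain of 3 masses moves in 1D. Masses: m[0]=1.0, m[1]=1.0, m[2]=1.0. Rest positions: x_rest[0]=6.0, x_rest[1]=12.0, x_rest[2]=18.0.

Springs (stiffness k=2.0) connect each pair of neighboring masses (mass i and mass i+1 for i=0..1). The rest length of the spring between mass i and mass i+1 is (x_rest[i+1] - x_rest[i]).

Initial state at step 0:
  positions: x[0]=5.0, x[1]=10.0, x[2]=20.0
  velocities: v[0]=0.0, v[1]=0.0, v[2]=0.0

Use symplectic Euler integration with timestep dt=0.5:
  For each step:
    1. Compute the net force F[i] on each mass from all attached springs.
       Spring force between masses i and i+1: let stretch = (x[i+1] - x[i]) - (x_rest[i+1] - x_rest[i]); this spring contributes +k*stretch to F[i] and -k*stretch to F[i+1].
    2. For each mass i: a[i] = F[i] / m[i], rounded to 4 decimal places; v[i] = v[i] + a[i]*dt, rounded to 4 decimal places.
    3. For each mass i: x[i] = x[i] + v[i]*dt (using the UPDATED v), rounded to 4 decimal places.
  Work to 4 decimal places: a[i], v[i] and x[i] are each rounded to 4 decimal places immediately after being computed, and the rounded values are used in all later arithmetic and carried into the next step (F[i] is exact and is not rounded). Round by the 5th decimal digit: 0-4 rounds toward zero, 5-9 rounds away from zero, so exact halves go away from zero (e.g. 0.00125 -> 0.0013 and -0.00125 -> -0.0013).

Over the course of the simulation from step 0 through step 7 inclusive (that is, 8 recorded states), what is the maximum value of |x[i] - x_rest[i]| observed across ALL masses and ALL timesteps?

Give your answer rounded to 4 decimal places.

Answer: 2.3202

Derivation:
Step 0: x=[5.0000 10.0000 20.0000] v=[0.0000 0.0000 0.0000]
Step 1: x=[4.5000 12.5000 18.0000] v=[-1.0000 5.0000 -4.0000]
Step 2: x=[5.0000 13.7500 16.2500] v=[1.0000 2.5000 -3.5000]
Step 3: x=[6.8750 11.8750 16.2500] v=[3.7500 -3.7500 0.0000]
Step 4: x=[8.2500 9.6875 17.0625] v=[2.7500 -4.3750 1.6250]
Step 5: x=[7.3438 10.4688 17.1875] v=[-1.8125 1.5625 0.2500]
Step 6: x=[5.0001 13.0469 16.9532] v=[-4.6875 5.1562 -0.4687]
Step 7: x=[3.6798 13.5548 17.7657] v=[-2.6407 1.0157 1.6250]
Max displacement = 2.3202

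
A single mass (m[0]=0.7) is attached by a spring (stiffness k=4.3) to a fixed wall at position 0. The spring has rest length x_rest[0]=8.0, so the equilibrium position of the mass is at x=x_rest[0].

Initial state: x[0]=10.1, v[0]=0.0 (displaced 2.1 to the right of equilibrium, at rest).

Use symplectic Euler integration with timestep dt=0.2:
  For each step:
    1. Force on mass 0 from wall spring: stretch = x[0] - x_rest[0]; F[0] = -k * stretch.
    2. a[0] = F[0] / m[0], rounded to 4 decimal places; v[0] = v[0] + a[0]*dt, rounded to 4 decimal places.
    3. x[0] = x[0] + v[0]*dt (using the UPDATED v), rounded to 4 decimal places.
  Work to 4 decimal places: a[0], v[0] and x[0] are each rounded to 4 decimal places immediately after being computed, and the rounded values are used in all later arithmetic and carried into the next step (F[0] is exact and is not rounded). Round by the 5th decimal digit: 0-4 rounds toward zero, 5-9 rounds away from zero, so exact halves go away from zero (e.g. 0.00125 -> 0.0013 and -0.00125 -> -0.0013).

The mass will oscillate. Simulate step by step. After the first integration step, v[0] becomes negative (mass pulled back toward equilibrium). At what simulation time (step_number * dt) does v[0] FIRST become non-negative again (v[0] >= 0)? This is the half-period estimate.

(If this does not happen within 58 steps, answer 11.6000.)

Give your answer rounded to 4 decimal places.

Answer: 1.4000

Derivation:
Step 0: x=[10.1000] v=[0.0000]
Step 1: x=[9.5840] v=[-2.5800]
Step 2: x=[8.6788] v=[-4.5261]
Step 3: x=[7.6068] v=[-5.3601]
Step 4: x=[6.6314] v=[-4.8770]
Step 5: x=[5.9923] v=[-3.1956]
Step 6: x=[5.8465] v=[-0.7290]
Step 7: x=[6.2298] v=[1.9167]
First v>=0 after going negative at step 7, time=1.4000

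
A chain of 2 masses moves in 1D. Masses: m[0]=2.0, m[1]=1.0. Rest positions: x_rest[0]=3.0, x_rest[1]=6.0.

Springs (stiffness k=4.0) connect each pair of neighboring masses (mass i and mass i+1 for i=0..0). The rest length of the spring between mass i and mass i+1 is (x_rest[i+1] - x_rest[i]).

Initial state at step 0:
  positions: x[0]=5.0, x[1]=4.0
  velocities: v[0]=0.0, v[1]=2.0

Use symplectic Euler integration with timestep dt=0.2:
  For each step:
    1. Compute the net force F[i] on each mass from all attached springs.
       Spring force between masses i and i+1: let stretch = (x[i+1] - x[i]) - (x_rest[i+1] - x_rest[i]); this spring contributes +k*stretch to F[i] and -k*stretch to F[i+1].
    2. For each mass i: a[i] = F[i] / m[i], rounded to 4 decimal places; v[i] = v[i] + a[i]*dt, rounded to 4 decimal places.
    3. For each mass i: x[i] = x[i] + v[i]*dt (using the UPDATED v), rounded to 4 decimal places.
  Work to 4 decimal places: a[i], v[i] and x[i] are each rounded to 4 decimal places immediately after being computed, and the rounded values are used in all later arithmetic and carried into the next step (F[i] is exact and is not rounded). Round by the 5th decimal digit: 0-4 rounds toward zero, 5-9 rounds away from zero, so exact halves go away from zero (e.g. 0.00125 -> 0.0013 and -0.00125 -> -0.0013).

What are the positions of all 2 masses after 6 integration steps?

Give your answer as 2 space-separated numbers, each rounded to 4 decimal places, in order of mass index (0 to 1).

Step 0: x=[5.0000 4.0000] v=[0.0000 2.0000]
Step 1: x=[4.6800 5.0400] v=[-1.6000 5.2000]
Step 2: x=[4.1488 6.5024] v=[-2.6560 7.3120]
Step 3: x=[3.5659 8.0682] v=[-2.9146 7.8291]
Step 4: x=[3.1032 9.3937] v=[-2.3137 6.6273]
Step 5: x=[2.9037 10.1927] v=[-0.9975 3.9949]
Step 6: x=[3.0473 10.3054] v=[0.7181 0.5637]

Answer: 3.0473 10.3054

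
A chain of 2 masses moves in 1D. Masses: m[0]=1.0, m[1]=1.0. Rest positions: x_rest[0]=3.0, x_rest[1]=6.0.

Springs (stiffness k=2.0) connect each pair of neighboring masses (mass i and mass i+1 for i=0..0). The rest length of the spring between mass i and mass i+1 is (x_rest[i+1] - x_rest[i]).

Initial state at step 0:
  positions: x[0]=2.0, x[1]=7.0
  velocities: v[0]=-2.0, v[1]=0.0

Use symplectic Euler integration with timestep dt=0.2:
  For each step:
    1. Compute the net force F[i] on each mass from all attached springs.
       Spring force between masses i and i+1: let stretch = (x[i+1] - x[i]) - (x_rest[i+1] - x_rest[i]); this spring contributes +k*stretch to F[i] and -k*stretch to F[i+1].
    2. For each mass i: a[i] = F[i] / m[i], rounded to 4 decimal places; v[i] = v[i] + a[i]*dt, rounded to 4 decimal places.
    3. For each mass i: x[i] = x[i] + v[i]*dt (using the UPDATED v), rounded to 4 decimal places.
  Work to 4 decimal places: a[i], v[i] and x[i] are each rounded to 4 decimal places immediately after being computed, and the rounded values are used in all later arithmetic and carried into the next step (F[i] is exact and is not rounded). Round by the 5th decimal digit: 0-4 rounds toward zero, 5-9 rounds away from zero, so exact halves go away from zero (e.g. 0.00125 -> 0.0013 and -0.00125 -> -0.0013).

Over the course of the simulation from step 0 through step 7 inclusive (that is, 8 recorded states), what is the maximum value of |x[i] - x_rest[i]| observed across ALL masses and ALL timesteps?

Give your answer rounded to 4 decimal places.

Step 0: x=[2.0000 7.0000] v=[-2.0000 0.0000]
Step 1: x=[1.7600 6.8400] v=[-1.2000 -0.8000]
Step 2: x=[1.6864 6.5136] v=[-0.3680 -1.6320]
Step 3: x=[1.7590 6.0410] v=[0.3629 -2.3629]
Step 4: x=[1.9341 5.4659] v=[0.8757 -2.8757]
Step 5: x=[2.1518 4.8482] v=[1.0884 -3.0884]
Step 6: x=[2.3452 4.2548] v=[0.9670 -2.9670]
Step 7: x=[2.4514 3.7486] v=[0.5308 -2.5308]
Max displacement = 2.2514

Answer: 2.2514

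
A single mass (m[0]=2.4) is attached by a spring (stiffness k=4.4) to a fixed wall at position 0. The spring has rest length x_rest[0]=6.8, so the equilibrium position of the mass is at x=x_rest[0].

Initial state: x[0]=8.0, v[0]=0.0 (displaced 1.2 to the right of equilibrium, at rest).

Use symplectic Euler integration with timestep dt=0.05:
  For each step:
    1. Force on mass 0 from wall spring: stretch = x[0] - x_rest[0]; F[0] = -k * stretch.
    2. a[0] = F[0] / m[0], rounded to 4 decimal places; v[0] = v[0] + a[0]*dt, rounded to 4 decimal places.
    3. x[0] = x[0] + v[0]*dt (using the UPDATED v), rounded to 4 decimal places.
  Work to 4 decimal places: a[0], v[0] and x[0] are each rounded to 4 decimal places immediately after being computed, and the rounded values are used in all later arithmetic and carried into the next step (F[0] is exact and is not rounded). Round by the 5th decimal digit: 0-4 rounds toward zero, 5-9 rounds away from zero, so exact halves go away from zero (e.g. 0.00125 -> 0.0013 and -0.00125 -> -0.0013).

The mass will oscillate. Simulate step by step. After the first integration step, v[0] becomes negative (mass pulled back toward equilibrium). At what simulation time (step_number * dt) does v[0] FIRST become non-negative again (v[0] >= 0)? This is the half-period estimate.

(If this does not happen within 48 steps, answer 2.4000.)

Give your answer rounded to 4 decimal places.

Answer: 2.3500

Derivation:
Step 0: x=[8.0000] v=[0.0000]
Step 1: x=[7.9945] v=[-0.1100]
Step 2: x=[7.9835] v=[-0.2195]
Step 3: x=[7.9671] v=[-0.3280]
Step 4: x=[7.9454] v=[-0.4350]
Step 5: x=[7.9184] v=[-0.5400]
Step 6: x=[7.8863] v=[-0.6425]
Step 7: x=[7.8492] v=[-0.7421]
Step 8: x=[7.8073] v=[-0.8383]
Step 9: x=[7.7608] v=[-0.9306]
Step 10: x=[7.7099] v=[-1.0187]
Step 11: x=[7.6548] v=[-1.1021]
Step 12: x=[7.5958] v=[-1.1805]
Step 13: x=[7.5331] v=[-1.2535]
Step 14: x=[7.4671] v=[-1.3207]
Step 15: x=[7.3980] v=[-1.3819]
Step 16: x=[7.3262] v=[-1.4367]
Step 17: x=[7.2520] v=[-1.4849]
Step 18: x=[7.1757] v=[-1.5263]
Step 19: x=[7.0977] v=[-1.5607]
Step 20: x=[7.0183] v=[-1.5880]
Step 21: x=[6.9379] v=[-1.6080]
Step 22: x=[6.8569] v=[-1.6206]
Step 23: x=[6.7756] v=[-1.6258]
Step 24: x=[6.6944] v=[-1.6236]
Step 25: x=[6.6137] v=[-1.6139]
Step 26: x=[6.5339] v=[-1.5968]
Step 27: x=[6.4553] v=[-1.5724]
Step 28: x=[6.3783] v=[-1.5408]
Step 29: x=[6.3032] v=[-1.5021]
Step 30: x=[6.2304] v=[-1.4566]
Step 31: x=[6.1602] v=[-1.4044]
Step 32: x=[6.0929] v=[-1.3458]
Step 33: x=[6.0289] v=[-1.2810]
Step 34: x=[5.9684] v=[-1.2103]
Step 35: x=[5.9117] v=[-1.1341]
Step 36: x=[5.8591] v=[-1.0527]
Step 37: x=[5.8108] v=[-0.9665]
Step 38: x=[5.7670] v=[-0.8758]
Step 39: x=[5.7279] v=[-0.7811]
Step 40: x=[5.6938] v=[-0.6828]
Step 41: x=[5.6647] v=[-0.5814]
Step 42: x=[5.6408] v=[-0.4773]
Step 43: x=[5.6223] v=[-0.3710]
Step 44: x=[5.6092] v=[-0.2630]
Step 45: x=[5.6015] v=[-0.1538]
Step 46: x=[5.5993] v=[-0.0439]
Step 47: x=[5.6026] v=[0.0662]
First v>=0 after going negative at step 47, time=2.3500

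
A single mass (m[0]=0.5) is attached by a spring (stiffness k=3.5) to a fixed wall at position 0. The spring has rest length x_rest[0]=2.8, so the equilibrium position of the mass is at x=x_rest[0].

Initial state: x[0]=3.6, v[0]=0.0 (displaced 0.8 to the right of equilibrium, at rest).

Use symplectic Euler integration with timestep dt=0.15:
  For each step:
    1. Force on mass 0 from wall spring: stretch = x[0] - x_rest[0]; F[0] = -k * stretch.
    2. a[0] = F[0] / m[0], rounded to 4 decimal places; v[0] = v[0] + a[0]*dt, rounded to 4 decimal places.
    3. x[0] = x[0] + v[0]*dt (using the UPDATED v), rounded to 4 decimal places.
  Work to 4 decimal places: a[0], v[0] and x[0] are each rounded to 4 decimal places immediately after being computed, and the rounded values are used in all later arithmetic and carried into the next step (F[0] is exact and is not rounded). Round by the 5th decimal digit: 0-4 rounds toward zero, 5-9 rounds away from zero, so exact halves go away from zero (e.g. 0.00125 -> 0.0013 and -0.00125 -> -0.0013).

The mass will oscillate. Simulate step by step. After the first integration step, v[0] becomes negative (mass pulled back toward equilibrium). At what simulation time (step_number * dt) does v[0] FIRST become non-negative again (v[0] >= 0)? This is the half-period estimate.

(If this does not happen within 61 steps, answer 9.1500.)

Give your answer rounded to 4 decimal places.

Step 0: x=[3.6000] v=[0.0000]
Step 1: x=[3.4740] v=[-0.8400]
Step 2: x=[3.2418] v=[-1.5477]
Step 3: x=[2.9401] v=[-2.0116]
Step 4: x=[2.6163] v=[-2.1587]
Step 5: x=[2.3214] v=[-1.9658]
Step 6: x=[2.1019] v=[-1.4633]
Step 7: x=[1.9924] v=[-0.7303]
Step 8: x=[2.0101] v=[0.1177]
First v>=0 after going negative at step 8, time=1.2000

Answer: 1.2000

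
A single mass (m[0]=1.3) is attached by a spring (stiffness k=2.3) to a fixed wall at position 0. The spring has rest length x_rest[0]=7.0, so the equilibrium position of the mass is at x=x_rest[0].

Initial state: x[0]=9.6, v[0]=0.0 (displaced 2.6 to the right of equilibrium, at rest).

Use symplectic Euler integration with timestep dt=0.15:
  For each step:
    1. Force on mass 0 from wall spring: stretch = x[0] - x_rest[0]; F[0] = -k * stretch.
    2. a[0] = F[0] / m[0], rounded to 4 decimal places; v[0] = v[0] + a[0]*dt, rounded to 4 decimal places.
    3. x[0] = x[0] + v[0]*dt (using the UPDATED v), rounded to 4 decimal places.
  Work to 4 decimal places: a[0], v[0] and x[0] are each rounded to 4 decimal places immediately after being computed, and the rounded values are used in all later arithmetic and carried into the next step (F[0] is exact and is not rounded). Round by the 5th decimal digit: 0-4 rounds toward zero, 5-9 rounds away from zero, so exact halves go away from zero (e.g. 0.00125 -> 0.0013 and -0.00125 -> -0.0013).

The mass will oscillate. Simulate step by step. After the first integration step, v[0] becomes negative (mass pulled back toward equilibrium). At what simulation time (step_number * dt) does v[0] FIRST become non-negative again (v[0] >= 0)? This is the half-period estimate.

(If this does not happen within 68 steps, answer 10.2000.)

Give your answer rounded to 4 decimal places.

Step 0: x=[9.6000] v=[0.0000]
Step 1: x=[9.4965] v=[-0.6900]
Step 2: x=[9.2936] v=[-1.3525]
Step 3: x=[8.9994] v=[-1.9612]
Step 4: x=[8.6256] v=[-2.4918]
Step 5: x=[8.1871] v=[-2.9232]
Step 6: x=[7.7014] v=[-3.2382]
Step 7: x=[7.1878] v=[-3.4243]
Step 8: x=[6.6667] v=[-3.4741]
Step 9: x=[6.1589] v=[-3.3856]
Step 10: x=[5.6845] v=[-3.1624]
Step 11: x=[5.2625] v=[-2.8133]
Step 12: x=[4.9097] v=[-2.3522]
Step 13: x=[4.6401] v=[-1.7975]
Step 14: x=[4.4644] v=[-1.1712]
Step 15: x=[4.3897] v=[-0.4983]
Step 16: x=[4.4189] v=[0.1944]
First v>=0 after going negative at step 16, time=2.4000

Answer: 2.4000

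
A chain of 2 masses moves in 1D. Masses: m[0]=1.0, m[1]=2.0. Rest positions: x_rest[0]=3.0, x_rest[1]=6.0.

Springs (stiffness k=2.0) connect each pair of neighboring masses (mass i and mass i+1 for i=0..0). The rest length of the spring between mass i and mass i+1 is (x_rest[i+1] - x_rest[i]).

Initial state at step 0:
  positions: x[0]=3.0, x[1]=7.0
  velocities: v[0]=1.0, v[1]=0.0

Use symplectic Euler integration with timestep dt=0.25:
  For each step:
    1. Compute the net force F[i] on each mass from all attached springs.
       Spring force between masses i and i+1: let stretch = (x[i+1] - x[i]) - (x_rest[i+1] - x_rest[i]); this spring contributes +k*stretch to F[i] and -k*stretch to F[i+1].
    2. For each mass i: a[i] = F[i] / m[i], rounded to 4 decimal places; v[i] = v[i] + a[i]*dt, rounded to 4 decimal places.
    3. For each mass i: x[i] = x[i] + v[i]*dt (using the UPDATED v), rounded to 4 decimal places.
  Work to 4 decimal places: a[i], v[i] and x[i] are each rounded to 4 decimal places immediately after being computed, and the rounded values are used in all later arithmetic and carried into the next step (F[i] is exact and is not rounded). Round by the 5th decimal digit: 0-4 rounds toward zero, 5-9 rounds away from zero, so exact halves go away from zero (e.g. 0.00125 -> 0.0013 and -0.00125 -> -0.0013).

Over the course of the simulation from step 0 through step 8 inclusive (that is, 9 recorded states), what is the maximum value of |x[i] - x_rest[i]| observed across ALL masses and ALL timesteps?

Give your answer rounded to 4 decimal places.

Answer: 2.0152

Derivation:
Step 0: x=[3.0000 7.0000] v=[1.0000 0.0000]
Step 1: x=[3.3750 6.9375] v=[1.5000 -0.2500]
Step 2: x=[3.8203 6.8399] v=[1.7813 -0.3906]
Step 3: x=[4.2681 6.7410] v=[1.7911 -0.3955]
Step 4: x=[4.6500 6.6751] v=[1.5276 -0.2637]
Step 5: x=[4.9101 6.6701] v=[1.0402 -0.0200]
Step 6: x=[5.0152 6.7426] v=[0.4202 0.2900]
Step 7: x=[4.9612 6.8947] v=[-0.2161 0.6082]
Step 8: x=[4.7739 7.1134] v=[-0.7494 0.8748]
Max displacement = 2.0152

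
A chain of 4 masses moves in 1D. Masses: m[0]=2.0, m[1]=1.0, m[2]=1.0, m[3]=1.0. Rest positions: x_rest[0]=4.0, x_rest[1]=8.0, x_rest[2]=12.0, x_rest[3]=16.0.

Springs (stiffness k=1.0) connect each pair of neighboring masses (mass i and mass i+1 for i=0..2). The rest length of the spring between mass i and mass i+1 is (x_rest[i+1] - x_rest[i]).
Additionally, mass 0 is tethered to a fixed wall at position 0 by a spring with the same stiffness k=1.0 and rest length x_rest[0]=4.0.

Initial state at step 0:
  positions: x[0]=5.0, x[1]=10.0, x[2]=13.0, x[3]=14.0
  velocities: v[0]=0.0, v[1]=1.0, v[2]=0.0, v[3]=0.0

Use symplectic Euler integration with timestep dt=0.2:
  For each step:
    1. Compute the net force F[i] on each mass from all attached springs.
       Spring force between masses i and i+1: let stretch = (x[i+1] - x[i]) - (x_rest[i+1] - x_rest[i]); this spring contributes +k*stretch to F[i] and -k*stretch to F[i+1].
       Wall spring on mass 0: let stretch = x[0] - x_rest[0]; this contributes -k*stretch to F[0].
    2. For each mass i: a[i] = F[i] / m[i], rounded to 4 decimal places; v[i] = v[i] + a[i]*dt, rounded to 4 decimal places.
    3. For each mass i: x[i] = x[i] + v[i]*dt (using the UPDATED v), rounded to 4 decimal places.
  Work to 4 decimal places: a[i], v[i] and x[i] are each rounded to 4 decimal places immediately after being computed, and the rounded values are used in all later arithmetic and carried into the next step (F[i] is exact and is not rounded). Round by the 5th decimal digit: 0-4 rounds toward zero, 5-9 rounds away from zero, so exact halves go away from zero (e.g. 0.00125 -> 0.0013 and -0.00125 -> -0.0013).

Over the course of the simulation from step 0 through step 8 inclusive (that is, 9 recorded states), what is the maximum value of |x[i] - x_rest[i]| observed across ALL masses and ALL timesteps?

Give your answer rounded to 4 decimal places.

Step 0: x=[5.0000 10.0000 13.0000 14.0000] v=[0.0000 1.0000 0.0000 0.0000]
Step 1: x=[5.0000 10.1200 12.9200 14.1200] v=[0.0000 0.6000 -0.4000 0.6000]
Step 2: x=[5.0024 10.1472 12.7760 14.3520] v=[0.0120 0.1360 -0.7200 1.1600]
Step 3: x=[5.0076 10.0738 12.5899 14.6810] v=[0.0262 -0.3672 -0.9306 1.6448]
Step 4: x=[5.0140 9.8984 12.3868 15.0863] v=[0.0321 -0.8772 -1.0156 2.0266]
Step 5: x=[5.0178 9.6271 12.1921 15.5436] v=[0.0191 -1.3564 -0.9734 2.2867]
Step 6: x=[5.0134 9.2740 12.0289 16.0269] v=[-0.0218 -1.7653 -0.8161 2.4164]
Step 7: x=[4.9940 8.8607 11.9154 16.5103] v=[-0.0971 -2.0664 -0.5675 2.4168]
Step 8: x=[4.9520 8.4149 11.8635 16.9699] v=[-0.2098 -2.2288 -0.2595 2.2978]
Max displacement = 2.1472

Answer: 2.1472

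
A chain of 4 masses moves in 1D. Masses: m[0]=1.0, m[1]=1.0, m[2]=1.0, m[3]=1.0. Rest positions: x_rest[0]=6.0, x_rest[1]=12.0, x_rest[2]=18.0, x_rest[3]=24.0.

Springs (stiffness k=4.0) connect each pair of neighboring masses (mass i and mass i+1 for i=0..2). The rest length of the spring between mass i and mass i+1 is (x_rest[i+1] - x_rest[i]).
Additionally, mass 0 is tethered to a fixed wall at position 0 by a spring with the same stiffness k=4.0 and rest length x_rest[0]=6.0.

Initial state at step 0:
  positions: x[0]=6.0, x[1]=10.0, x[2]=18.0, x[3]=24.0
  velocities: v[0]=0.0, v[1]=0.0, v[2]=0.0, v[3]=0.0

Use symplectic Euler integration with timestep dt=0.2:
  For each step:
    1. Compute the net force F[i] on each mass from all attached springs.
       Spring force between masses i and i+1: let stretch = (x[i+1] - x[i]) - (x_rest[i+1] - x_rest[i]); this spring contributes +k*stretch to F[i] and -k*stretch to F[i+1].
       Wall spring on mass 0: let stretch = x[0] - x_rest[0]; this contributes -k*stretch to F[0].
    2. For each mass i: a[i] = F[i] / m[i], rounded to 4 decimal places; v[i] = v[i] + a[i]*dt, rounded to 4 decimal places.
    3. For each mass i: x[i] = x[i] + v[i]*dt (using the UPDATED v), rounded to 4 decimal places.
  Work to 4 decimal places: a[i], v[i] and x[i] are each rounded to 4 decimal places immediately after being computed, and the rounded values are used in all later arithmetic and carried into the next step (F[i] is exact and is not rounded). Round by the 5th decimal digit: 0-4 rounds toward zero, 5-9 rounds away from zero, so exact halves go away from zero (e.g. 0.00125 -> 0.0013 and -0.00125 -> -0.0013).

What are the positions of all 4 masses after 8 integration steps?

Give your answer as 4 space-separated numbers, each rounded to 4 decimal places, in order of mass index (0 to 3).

Step 0: x=[6.0000 10.0000 18.0000 24.0000] v=[0.0000 0.0000 0.0000 0.0000]
Step 1: x=[5.6800 10.6400 17.6800 24.0000] v=[-1.6000 3.2000 -1.6000 0.0000]
Step 2: x=[5.2448 11.6128 17.2448 23.9488] v=[-2.1760 4.8640 -2.1760 -0.2560]
Step 3: x=[4.9893 12.4678 16.9811 23.7850] v=[-1.2774 4.2752 -1.3184 -0.8192]
Step 4: x=[5.1321 12.8484 17.0839 23.4925] v=[0.7140 1.9030 0.5141 -1.4623]
Step 5: x=[5.6884 12.6721 17.5344 23.1347] v=[2.7814 -0.8816 2.2526 -1.7892]
Step 6: x=[6.4519 12.1564 18.1030 22.8408] v=[3.8176 -2.5787 2.8430 -1.4694]
Step 7: x=[7.0958 11.6794 18.4782 22.7489] v=[3.2197 -2.3850 1.8760 -0.4596]
Step 8: x=[7.3378 11.5568 18.4489 22.9337] v=[1.2099 -0.6128 -0.1465 0.9238]

Answer: 7.3378 11.5568 18.4489 22.9337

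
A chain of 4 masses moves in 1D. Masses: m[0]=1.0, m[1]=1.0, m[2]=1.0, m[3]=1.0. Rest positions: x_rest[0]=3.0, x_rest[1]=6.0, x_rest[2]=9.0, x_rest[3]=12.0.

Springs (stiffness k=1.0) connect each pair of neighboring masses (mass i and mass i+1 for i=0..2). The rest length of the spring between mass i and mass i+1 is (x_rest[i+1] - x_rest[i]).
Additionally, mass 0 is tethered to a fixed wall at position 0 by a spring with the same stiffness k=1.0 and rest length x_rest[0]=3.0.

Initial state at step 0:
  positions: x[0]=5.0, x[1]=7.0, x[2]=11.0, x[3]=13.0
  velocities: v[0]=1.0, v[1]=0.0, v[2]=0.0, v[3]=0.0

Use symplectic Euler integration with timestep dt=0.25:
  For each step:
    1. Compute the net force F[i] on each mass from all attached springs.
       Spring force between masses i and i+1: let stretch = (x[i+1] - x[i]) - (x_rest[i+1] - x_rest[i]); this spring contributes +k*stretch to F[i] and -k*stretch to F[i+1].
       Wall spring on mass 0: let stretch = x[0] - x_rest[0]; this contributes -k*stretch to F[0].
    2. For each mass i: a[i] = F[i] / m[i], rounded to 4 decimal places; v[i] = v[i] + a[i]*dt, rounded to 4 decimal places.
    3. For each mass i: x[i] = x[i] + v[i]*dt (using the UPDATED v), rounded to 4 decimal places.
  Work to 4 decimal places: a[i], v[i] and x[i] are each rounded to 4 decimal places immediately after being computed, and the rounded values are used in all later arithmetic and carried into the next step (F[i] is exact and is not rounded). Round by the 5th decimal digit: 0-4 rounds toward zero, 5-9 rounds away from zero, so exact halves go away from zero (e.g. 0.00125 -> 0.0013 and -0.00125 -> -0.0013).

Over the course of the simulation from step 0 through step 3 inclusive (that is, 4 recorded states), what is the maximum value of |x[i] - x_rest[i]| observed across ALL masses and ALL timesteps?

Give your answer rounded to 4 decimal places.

Answer: 2.0625

Derivation:
Step 0: x=[5.0000 7.0000 11.0000 13.0000] v=[1.0000 0.0000 0.0000 0.0000]
Step 1: x=[5.0625 7.1250 10.8750 13.0625] v=[0.2500 0.5000 -0.5000 0.2500]
Step 2: x=[4.9375 7.3555 10.6524 13.1758] v=[-0.5000 0.9219 -0.8906 0.4531]
Step 3: x=[4.6550 7.6409 10.3814 13.3189] v=[-1.1299 1.1416 -1.0840 0.5723]
Max displacement = 2.0625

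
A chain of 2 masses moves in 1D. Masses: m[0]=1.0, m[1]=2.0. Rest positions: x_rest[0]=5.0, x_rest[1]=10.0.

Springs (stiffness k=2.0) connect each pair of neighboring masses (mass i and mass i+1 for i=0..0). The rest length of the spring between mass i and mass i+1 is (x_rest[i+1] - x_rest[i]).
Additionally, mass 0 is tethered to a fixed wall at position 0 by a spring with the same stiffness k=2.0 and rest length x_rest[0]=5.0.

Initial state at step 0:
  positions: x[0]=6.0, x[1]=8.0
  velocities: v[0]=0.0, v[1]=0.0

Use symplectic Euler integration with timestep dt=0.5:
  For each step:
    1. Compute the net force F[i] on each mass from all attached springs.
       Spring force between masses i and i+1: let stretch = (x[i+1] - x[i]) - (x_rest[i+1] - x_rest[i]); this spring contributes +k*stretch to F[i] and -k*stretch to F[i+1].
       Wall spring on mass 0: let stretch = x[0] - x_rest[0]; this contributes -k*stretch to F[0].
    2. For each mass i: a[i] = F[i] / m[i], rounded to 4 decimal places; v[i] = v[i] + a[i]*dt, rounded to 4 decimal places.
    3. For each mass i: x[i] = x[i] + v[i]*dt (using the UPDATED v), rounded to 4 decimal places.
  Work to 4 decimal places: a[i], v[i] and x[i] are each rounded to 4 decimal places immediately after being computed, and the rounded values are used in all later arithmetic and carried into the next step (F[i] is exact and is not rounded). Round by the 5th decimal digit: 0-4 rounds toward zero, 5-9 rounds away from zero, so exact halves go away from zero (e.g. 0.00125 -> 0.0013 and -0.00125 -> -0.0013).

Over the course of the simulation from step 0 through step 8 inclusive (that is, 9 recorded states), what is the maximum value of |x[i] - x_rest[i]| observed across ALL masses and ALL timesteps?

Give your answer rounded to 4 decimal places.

Step 0: x=[6.0000 8.0000] v=[0.0000 0.0000]
Step 1: x=[4.0000 8.7500] v=[-4.0000 1.5000]
Step 2: x=[2.3750 9.5625] v=[-3.2500 1.6250]
Step 3: x=[3.1563 9.8282] v=[1.5625 0.5313]
Step 4: x=[5.6954 9.6759] v=[5.0781 -0.3047]
Step 5: x=[7.3770 9.7785] v=[3.3632 0.2051]
Step 6: x=[6.5709 10.5307] v=[-1.6123 1.5044]
Step 7: x=[4.4592 11.5430] v=[-4.2234 2.0245]
Step 8: x=[3.6598 12.0343] v=[-1.5988 0.9826]
Max displacement = 2.6250

Answer: 2.6250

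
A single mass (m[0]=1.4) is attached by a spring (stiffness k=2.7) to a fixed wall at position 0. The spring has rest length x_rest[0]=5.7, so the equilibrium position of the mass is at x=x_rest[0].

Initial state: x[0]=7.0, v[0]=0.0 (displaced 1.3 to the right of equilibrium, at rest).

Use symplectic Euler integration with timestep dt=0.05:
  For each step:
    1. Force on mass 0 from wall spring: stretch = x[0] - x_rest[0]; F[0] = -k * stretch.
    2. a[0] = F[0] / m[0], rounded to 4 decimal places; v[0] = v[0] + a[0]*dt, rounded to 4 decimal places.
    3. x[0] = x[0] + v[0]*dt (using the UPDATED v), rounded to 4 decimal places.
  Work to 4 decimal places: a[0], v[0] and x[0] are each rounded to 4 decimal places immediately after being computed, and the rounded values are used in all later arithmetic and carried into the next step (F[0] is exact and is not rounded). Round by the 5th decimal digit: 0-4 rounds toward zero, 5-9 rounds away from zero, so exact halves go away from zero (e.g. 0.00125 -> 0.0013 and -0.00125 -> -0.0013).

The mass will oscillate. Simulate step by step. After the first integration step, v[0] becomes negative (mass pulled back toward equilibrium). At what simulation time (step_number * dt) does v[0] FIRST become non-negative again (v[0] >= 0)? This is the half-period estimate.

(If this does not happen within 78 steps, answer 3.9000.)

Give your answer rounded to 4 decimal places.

Step 0: x=[7.0000] v=[0.0000]
Step 1: x=[6.9937] v=[-0.1254]
Step 2: x=[6.9812] v=[-0.2502]
Step 3: x=[6.9625] v=[-0.3737]
Step 4: x=[6.9377] v=[-0.4954]
Step 5: x=[6.9070] v=[-0.6148]
Step 6: x=[6.8704] v=[-0.7312]
Step 7: x=[6.8282] v=[-0.8441]
Step 8: x=[6.7806] v=[-0.9529]
Step 9: x=[6.7277] v=[-1.0571]
Step 10: x=[6.6699] v=[-1.1562]
Step 11: x=[6.6074] v=[-1.2497]
Step 12: x=[6.5405] v=[-1.3372]
Step 13: x=[6.4696] v=[-1.4183]
Step 14: x=[6.3950] v=[-1.4925]
Step 15: x=[6.3170] v=[-1.5595]
Step 16: x=[6.2361] v=[-1.6190]
Step 17: x=[6.1526] v=[-1.6707]
Step 18: x=[6.0669] v=[-1.7143]
Step 19: x=[5.9794] v=[-1.7497]
Step 20: x=[5.8906] v=[-1.7766]
Step 21: x=[5.8009] v=[-1.7950]
Step 22: x=[5.7107] v=[-1.8047]
Step 23: x=[5.6204] v=[-1.8057]
Step 24: x=[5.5305] v=[-1.7980]
Step 25: x=[5.4414] v=[-1.7817]
Step 26: x=[5.3536] v=[-1.7568]
Step 27: x=[5.2674] v=[-1.7234]
Step 28: x=[5.1833] v=[-1.6817]
Step 29: x=[5.1017] v=[-1.6319]
Step 30: x=[5.0230] v=[-1.5742]
Step 31: x=[4.9476] v=[-1.5089]
Step 32: x=[4.8758] v=[-1.4363]
Step 33: x=[4.8080] v=[-1.3568]
Step 34: x=[4.7445] v=[-1.2708]
Step 35: x=[4.6856] v=[-1.1787]
Step 36: x=[4.6316] v=[-1.0809]
Step 37: x=[4.5827] v=[-0.9779]
Step 38: x=[4.5392] v=[-0.8702]
Step 39: x=[4.5013] v=[-0.7583]
Step 40: x=[4.4692] v=[-0.6427]
Step 41: x=[4.4430] v=[-0.5240]
Step 42: x=[4.4229] v=[-0.4028]
Step 43: x=[4.4089] v=[-0.2797]
Step 44: x=[4.4011] v=[-0.1552]
Step 45: x=[4.3996] v=[-0.0300]
Step 46: x=[4.4044] v=[0.0954]
First v>=0 after going negative at step 46, time=2.3000

Answer: 2.3000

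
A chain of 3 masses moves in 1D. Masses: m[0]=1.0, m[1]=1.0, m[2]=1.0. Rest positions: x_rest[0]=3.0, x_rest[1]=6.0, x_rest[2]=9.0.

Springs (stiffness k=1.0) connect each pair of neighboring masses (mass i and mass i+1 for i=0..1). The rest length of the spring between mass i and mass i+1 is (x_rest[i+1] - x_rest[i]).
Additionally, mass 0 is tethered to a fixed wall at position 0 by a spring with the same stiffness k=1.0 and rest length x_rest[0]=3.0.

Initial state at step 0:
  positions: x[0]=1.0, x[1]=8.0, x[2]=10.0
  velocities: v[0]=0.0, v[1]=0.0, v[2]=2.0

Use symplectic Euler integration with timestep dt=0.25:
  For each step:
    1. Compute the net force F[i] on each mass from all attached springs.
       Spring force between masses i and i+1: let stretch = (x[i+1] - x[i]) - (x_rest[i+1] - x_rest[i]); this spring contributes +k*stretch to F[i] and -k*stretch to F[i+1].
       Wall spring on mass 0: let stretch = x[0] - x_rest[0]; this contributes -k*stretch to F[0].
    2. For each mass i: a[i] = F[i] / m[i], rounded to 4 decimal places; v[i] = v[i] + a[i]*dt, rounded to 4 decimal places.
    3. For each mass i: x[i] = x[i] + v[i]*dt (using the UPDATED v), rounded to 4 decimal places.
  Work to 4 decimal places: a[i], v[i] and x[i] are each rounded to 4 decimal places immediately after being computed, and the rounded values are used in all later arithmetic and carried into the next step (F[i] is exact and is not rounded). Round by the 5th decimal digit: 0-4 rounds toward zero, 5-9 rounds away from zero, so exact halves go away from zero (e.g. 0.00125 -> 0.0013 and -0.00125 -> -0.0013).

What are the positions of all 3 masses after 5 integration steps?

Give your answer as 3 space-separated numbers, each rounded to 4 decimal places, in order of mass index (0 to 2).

Step 0: x=[1.0000 8.0000 10.0000] v=[0.0000 0.0000 2.0000]
Step 1: x=[1.3750 7.6875 10.5625] v=[1.5000 -1.2500 2.2500]
Step 2: x=[2.0586 7.1602 11.1328] v=[2.7344 -2.1094 2.2813]
Step 3: x=[2.9324 6.5623 11.6424] v=[3.4952 -2.3917 2.0382]
Step 4: x=[3.8498 6.0550 12.0220] v=[3.6696 -2.0292 1.5182]
Step 5: x=[4.6644 5.7828 12.2161] v=[3.2585 -1.0888 0.7765]

Answer: 4.6644 5.7828 12.2161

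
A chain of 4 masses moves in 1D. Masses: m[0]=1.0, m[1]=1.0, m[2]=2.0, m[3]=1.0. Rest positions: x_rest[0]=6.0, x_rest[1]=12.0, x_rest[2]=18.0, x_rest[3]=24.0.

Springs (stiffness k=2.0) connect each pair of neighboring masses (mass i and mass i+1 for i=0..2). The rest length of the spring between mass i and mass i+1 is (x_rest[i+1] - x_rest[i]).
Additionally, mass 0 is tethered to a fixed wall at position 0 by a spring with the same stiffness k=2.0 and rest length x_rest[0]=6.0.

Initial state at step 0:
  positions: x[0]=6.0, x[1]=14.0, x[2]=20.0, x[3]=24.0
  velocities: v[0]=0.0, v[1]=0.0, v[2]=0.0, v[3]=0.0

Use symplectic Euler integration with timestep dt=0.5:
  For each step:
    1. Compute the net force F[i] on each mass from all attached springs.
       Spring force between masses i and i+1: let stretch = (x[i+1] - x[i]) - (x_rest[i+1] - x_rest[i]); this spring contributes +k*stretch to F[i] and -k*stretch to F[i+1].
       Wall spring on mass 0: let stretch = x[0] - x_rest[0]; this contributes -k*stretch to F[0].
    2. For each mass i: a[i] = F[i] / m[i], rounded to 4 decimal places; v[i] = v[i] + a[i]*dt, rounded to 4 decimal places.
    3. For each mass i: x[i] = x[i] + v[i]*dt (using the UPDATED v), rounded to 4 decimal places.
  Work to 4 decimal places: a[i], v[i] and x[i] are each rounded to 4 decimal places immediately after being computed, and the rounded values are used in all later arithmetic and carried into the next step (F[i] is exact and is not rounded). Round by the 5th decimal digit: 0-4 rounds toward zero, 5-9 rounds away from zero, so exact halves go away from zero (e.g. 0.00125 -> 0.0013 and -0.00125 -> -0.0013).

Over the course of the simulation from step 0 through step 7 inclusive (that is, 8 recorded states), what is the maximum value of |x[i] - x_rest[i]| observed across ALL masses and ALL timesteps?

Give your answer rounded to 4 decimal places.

Answer: 2.7500

Derivation:
Step 0: x=[6.0000 14.0000 20.0000 24.0000] v=[0.0000 0.0000 0.0000 0.0000]
Step 1: x=[7.0000 13.0000 19.5000 25.0000] v=[2.0000 -2.0000 -1.0000 2.0000]
Step 2: x=[7.5000 12.2500 18.7500 26.2500] v=[1.0000 -1.5000 -1.5000 2.5000]
Step 3: x=[6.6250 12.3750 18.2500 26.7500] v=[-1.7500 0.2500 -1.0000 1.0000]
Step 4: x=[5.3125 12.5625 18.4063 26.0000] v=[-2.6250 0.3750 0.3125 -1.5000]
Step 5: x=[4.9688 12.0469 19.0001 24.4532] v=[-0.6875 -1.0312 1.1875 -3.0937]
Step 6: x=[5.6797 11.4689 19.2189 23.1798] v=[1.4218 -1.1561 0.4375 -2.5468]
Step 7: x=[6.4454 11.8713 18.4904 22.9260] v=[1.5313 0.8047 -1.4571 -0.5077]
Max displacement = 2.7500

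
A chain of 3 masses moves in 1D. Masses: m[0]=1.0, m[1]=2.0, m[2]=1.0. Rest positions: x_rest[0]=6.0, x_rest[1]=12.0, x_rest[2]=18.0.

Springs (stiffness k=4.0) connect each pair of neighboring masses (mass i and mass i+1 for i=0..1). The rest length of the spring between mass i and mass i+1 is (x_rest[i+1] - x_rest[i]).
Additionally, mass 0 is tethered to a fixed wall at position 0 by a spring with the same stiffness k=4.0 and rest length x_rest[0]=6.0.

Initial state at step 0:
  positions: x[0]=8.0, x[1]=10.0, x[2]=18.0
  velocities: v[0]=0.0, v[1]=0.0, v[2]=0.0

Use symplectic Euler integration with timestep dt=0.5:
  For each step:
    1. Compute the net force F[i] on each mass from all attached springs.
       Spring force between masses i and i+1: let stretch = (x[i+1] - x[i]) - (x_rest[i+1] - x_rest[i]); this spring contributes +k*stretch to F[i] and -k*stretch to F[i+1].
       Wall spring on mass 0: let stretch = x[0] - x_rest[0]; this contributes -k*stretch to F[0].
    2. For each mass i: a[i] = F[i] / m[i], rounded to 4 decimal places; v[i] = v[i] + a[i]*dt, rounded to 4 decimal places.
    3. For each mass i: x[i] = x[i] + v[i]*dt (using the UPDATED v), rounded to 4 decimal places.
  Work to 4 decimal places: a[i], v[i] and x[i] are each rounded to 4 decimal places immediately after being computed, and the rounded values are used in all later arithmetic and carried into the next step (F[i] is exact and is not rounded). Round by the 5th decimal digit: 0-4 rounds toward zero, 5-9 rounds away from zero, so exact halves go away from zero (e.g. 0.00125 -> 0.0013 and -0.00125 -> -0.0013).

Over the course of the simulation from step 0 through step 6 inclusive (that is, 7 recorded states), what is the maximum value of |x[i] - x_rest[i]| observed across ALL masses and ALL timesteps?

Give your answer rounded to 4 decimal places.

Answer: 4.0000

Derivation:
Step 0: x=[8.0000 10.0000 18.0000] v=[0.0000 0.0000 0.0000]
Step 1: x=[2.0000 13.0000 16.0000] v=[-12.0000 6.0000 -4.0000]
Step 2: x=[5.0000 12.0000 17.0000] v=[6.0000 -2.0000 2.0000]
Step 3: x=[10.0000 10.0000 19.0000] v=[10.0000 -4.0000 4.0000]
Step 4: x=[5.0000 12.5000 18.0000] v=[-10.0000 5.0000 -2.0000]
Step 5: x=[2.5000 14.0000 17.5000] v=[-5.0000 3.0000 -1.0000]
Step 6: x=[9.0000 11.5000 19.5000] v=[13.0000 -5.0000 4.0000]
Max displacement = 4.0000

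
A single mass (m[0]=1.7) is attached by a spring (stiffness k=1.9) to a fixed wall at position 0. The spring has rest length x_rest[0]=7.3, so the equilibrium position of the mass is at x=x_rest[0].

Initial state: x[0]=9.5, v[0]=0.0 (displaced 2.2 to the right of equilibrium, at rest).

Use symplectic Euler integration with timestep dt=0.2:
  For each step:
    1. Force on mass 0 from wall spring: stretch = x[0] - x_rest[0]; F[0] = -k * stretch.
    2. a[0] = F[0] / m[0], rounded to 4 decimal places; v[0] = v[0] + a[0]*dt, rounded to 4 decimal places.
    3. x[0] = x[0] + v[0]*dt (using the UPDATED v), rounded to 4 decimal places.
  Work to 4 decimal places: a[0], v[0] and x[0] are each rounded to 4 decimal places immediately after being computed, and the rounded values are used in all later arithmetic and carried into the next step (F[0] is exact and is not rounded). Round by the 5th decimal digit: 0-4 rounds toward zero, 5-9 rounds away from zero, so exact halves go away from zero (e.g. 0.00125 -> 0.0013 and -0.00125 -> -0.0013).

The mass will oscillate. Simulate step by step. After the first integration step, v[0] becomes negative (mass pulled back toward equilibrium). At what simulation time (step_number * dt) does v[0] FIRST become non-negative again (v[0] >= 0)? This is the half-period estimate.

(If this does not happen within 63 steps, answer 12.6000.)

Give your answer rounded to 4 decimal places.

Step 0: x=[9.5000] v=[0.0000]
Step 1: x=[9.4016] v=[-0.4918]
Step 2: x=[9.2093] v=[-0.9616]
Step 3: x=[8.9316] v=[-1.3884]
Step 4: x=[8.5810] v=[-1.7531]
Step 5: x=[8.1731] v=[-2.0394]
Step 6: x=[7.7262] v=[-2.2346]
Step 7: x=[7.2602] v=[-2.3299]
Step 8: x=[6.7960] v=[-2.3210]
Step 9: x=[6.3543] v=[-2.2083]
Step 10: x=[5.9549] v=[-1.9969]
Step 11: x=[5.6157] v=[-1.6962]
Step 12: x=[5.3518] v=[-1.3197]
Step 13: x=[5.1750] v=[-0.8842]
Step 14: x=[5.0932] v=[-0.4092]
Step 15: x=[5.1100] v=[0.0841]
First v>=0 after going negative at step 15, time=3.0000

Answer: 3.0000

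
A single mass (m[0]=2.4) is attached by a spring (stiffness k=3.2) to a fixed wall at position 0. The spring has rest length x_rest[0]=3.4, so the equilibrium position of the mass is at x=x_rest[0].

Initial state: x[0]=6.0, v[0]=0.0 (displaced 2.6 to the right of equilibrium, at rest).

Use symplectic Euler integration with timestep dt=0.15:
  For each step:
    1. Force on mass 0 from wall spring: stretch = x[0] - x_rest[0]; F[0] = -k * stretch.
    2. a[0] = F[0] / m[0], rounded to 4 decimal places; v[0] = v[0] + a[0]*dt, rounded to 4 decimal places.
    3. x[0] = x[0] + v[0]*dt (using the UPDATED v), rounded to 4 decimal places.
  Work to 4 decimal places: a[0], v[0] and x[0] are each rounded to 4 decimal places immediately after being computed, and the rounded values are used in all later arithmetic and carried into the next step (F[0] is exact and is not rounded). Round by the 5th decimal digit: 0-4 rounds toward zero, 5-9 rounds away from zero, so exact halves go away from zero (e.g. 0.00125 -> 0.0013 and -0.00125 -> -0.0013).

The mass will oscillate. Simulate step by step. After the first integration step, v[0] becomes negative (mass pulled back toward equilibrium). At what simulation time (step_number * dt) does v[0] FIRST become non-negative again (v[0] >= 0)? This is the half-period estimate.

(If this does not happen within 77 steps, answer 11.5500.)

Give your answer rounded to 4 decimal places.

Step 0: x=[6.0000] v=[0.0000]
Step 1: x=[5.9220] v=[-0.5200]
Step 2: x=[5.7683] v=[-1.0244]
Step 3: x=[5.5436] v=[-1.4981]
Step 4: x=[5.2546] v=[-1.9268]
Step 5: x=[4.9099] v=[-2.2977]
Step 6: x=[4.5199] v=[-2.5997]
Step 7: x=[4.0963] v=[-2.8237]
Step 8: x=[3.6519] v=[-2.9630]
Step 9: x=[3.1999] v=[-3.0134]
Step 10: x=[2.7539] v=[-2.9734]
Step 11: x=[2.3273] v=[-2.8442]
Step 12: x=[1.9328] v=[-2.6297]
Step 13: x=[1.5824] v=[-2.3363]
Step 14: x=[1.2865] v=[-1.9728]
Step 15: x=[1.0540] v=[-1.5501]
Step 16: x=[0.8919] v=[-1.0809]
Step 17: x=[0.8050] v=[-0.5793]
Step 18: x=[0.7960] v=[-0.0603]
Step 19: x=[0.8651] v=[0.4605]
First v>=0 after going negative at step 19, time=2.8500

Answer: 2.8500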